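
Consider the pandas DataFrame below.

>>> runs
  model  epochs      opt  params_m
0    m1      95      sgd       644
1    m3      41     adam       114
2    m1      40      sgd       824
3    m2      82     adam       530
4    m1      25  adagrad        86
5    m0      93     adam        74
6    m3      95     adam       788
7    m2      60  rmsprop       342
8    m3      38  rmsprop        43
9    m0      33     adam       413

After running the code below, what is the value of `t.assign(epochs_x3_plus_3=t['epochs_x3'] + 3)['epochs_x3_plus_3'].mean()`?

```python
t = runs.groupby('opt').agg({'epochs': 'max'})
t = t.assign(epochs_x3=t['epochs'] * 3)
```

group by opt, max of epochs:
         epochs
opt            
adagrad      25
adam         95
rmsprop      60
sgd          95
add column epochs_x3 = t['epochs'] * 3:
         epochs  epochs_x3
opt                       
adagrad      25         75
adam         95        285
rmsprop      60        180
sgd          95        285
add column epochs_x3_plus_3 = t['epochs_x3'] + 3:
         epochs  epochs_x3  epochs_x3_plus_3
opt                                         
adagrad      25         75                78
adam         95        285               288
rmsprop      60        180               183
sgd          95        285               288
Reading off the mean of column 'epochs_x3_plus_3', we get 209.25.

209.25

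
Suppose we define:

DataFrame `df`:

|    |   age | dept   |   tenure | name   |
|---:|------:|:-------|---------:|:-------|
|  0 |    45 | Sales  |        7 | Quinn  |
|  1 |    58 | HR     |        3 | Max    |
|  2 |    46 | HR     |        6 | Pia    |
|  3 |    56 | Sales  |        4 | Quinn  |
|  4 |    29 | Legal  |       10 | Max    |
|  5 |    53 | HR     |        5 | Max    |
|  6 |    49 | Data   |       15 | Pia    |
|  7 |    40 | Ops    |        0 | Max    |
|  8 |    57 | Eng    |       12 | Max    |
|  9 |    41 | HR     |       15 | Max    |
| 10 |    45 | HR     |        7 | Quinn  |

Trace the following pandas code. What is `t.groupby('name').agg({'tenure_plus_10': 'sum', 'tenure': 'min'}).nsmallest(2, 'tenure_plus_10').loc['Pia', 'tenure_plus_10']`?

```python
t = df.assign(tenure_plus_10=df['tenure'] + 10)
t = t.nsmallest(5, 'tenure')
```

add column tenure_plus_10 = df['tenure'] + 10:
    age   dept  tenure   name  tenure_plus_10
0    45  Sales       7  Quinn              17
1    58     HR       3    Max              13
2    46     HR       6    Pia              16
3    56  Sales       4  Quinn              14
4    29  Legal      10    Max              20
5    53     HR       5    Max              15
6    49   Data      15    Pia              25
7    40    Ops       0    Max              10
8    57    Eng      12    Max              22
9    41     HR      15    Max              25
10   45     HR       7  Quinn              17
take 5 rows with smallest tenure:
   age   dept  tenure   name  tenure_plus_10
7   40    Ops       0    Max              10
1   58     HR       3    Max              13
3   56  Sales       4  Quinn              14
5   53     HR       5    Max              15
2   46     HR       6    Pia              16
group by name: sum(tenure_plus_10), min(tenure):
       tenure_plus_10  tenure
name                         
Max                38       0
Pia                16       6
Quinn              14       4
take 2 rows with smallest tenure_plus_10:
       tenure_plus_10  tenure
name                         
Quinn              14       4
Pia                16       6

16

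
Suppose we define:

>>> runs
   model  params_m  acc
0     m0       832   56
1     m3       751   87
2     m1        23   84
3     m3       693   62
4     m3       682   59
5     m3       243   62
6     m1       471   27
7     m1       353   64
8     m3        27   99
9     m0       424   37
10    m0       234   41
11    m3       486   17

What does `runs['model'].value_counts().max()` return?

value_counts of model:
model
m3    6
m0    3
m1    3
Name: count, dtype: int64

6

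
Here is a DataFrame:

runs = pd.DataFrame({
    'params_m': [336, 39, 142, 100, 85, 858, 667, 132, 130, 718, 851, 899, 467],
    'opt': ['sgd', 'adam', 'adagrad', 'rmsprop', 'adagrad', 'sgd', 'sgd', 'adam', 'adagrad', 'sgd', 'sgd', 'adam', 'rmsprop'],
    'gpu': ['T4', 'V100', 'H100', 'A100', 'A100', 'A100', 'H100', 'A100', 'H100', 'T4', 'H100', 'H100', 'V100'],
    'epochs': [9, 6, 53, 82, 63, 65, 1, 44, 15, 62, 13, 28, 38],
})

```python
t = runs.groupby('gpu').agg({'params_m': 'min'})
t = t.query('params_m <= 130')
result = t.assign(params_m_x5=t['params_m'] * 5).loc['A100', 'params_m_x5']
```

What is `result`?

group by gpu, min of params_m:
      params_m
gpu           
A100        85
H100       130
T4         336
V100        39
filter rows where params_m <= 130:
      params_m
gpu           
A100        85
H100       130
V100        39
add column params_m_x5 = t['params_m'] * 5:
      params_m  params_m_x5
gpu                        
A100        85          425
H100       130          650
V100        39          195
Then the value at row 'A100', column 'params_m_x5': 425

425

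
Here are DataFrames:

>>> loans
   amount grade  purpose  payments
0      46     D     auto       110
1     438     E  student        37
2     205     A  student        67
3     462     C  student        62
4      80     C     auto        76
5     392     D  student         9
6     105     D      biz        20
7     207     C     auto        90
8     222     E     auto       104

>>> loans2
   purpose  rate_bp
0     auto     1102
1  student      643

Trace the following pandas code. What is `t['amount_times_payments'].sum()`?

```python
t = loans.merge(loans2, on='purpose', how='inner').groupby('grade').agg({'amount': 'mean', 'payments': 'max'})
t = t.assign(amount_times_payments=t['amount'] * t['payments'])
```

94615.0

merge on 'purpose' (how='inner') → 8 rows:
   amount grade  purpose  payments  rate_bp
0      46     D     auto       110     1102
1     438     E  student        37      643
2     205     A  student        67      643
3     462     C  student        62      643
4      80     C     auto        76     1102
5     392     D  student         9      643
6     207     C     auto        90     1102
7     222     E     auto       104     1102
group by grade: mean(amount), max(payments):
           amount  payments
grade                      
A      205.000000        67
C      249.666667        90
D      219.000000       110
E      330.000000       104
add column amount_times_payments = t['amount'] * t['payments']:
           amount  payments  amount_times_payments
grade                                             
A      205.000000        67                13735.0
C      249.666667        90                22470.0
D      219.000000       110                24090.0
E      330.000000       104                34320.0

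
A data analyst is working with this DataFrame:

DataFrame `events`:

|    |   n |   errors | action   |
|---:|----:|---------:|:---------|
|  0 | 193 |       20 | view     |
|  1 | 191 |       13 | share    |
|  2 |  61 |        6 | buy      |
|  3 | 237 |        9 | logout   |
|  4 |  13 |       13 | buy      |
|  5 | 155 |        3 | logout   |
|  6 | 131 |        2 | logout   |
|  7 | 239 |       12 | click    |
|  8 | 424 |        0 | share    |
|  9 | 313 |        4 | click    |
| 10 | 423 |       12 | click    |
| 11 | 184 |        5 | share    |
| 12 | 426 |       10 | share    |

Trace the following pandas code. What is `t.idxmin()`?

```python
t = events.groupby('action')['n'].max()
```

group by action, max of n:
action
buy        61
click     423
logout    237
share     426
view      193
Name: n, dtype: int64
Finally, label with the smallest value = buy.

buy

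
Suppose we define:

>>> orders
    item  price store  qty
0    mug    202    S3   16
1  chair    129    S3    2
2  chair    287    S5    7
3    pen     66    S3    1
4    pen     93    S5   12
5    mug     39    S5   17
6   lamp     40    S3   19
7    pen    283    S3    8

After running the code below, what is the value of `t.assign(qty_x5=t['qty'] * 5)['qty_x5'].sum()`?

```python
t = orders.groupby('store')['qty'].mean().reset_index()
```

group by store, mean of qty:
store
S3     9.2
S5    12.0
Name: qty, dtype: float64
reset_index():
  store   qty
0    S3   9.2
1    S5  12.0
add column qty_x5 = t['qty'] * 5:
  store   qty  qty_x5
0    S3   9.2    46.0
1    S5  12.0    60.0
Reading off the sum of column 'qty_x5', we get 106.0.

106.0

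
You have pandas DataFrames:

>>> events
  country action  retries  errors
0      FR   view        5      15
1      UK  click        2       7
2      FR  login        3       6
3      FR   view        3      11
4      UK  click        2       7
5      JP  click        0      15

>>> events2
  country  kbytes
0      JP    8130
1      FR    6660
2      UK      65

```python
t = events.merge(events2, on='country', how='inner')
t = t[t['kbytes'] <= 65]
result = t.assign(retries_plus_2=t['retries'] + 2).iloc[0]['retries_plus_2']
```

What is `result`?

4

merge on 'country' (how='inner') → 6 rows:
  country action  retries  errors  kbytes
0      FR   view        5      15    6660
1      UK  click        2       7      65
2      FR  login        3       6    6660
3      FR   view        3      11    6660
4      UK  click        2       7      65
5      JP  click        0      15    8130
filter rows where kbytes <= 65:
  country action  retries  errors  kbytes
1      UK  click        2       7      65
4      UK  click        2       7      65
add column retries_plus_2 = t['retries'] + 2:
  country action  retries  errors  kbytes  retries_plus_2
1      UK  click        2       7      65               4
4      UK  click        2       7      65               4
value at position 0, column 'retries_plus_2' → 4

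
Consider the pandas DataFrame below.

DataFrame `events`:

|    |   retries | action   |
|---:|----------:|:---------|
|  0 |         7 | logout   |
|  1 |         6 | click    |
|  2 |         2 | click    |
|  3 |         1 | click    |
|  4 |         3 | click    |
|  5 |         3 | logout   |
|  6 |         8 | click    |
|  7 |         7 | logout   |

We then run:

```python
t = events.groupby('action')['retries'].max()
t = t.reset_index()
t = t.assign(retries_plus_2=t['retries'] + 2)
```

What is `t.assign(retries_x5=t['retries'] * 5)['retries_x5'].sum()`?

group by action, max of retries:
action
click     8
logout    7
Name: retries, dtype: int64
reset_index():
   action  retries
0   click        8
1  logout        7
add column retries_plus_2 = t['retries'] + 2:
   action  retries  retries_plus_2
0   click        8              10
1  logout        7               9
add column retries_x5 = t['retries'] * 5:
   action  retries  retries_plus_2  retries_x5
0   click        8              10          40
1  logout        7               9          35
sum of column 'retries_x5' → 75

75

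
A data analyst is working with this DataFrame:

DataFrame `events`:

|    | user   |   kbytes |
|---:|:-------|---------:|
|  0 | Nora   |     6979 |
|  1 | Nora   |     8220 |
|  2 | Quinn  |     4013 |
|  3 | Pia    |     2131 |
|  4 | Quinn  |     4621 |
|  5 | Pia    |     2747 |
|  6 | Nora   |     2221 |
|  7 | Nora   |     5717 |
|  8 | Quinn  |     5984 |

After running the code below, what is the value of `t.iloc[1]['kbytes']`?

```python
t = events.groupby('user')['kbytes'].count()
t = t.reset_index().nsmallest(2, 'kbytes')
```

3

group by user, count of kbytes:
user
Nora     4
Pia      2
Quinn    3
Name: kbytes, dtype: int64
reset_index():
    user  kbytes
0   Nora       4
1    Pia       2
2  Quinn       3
take 2 rows with smallest kbytes:
    user  kbytes
1    Pia       2
2  Quinn       3
Then the value at position 1, column 'kbytes': 3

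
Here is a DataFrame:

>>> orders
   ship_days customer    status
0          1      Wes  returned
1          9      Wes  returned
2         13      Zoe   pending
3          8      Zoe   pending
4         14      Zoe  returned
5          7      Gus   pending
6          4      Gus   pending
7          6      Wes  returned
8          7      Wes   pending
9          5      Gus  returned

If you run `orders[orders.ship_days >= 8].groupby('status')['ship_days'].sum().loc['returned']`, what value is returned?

23

filter rows where ship_days >= 8:
   ship_days customer    status
1          9      Wes  returned
2         13      Zoe   pending
3          8      Zoe   pending
4         14      Zoe  returned
group by status, sum of ship_days:
status
pending     21
returned    23
Name: ship_days, dtype: int64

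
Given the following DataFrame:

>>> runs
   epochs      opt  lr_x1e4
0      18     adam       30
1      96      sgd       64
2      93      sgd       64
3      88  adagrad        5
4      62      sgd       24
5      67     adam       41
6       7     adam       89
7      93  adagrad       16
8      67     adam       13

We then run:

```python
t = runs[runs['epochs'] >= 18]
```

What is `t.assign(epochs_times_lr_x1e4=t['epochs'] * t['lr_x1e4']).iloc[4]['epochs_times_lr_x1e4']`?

1488

filter rows where epochs >= 18:
   epochs      opt  lr_x1e4
0      18     adam       30
1      96      sgd       64
2      93      sgd       64
3      88  adagrad        5
4      62      sgd       24
5      67     adam       41
7      93  adagrad       16
8      67     adam       13
add column epochs_times_lr_x1e4 = t['epochs'] * t['lr_x1e4']:
   epochs      opt  lr_x1e4  epochs_times_lr_x1e4
0      18     adam       30                   540
1      96      sgd       64                  6144
2      93      sgd       64                  5952
3      88  adagrad        5                   440
4      62      sgd       24                  1488
5      67     adam       41                  2747
7      93  adagrad       16                  1488
8      67     adam       13                   871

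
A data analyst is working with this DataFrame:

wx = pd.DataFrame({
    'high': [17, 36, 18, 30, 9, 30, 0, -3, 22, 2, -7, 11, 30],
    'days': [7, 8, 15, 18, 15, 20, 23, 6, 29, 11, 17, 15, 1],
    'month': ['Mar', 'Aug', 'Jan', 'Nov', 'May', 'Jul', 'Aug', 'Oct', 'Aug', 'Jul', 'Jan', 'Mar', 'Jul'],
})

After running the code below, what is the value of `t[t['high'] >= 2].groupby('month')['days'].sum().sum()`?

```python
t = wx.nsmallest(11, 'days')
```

take 11 rows with smallest days:
    high  days month
12    30     1   Jul
7     -3     6   Oct
0     17     7   Mar
1     36     8   Aug
9      2    11   Jul
2     18    15   Jan
4      9    15   May
11    11    15   Mar
10    -7    17   Jan
3     30    18   Nov
5     30    20   Jul
filter rows where high >= 2:
    high  days month
12    30     1   Jul
0     17     7   Mar
1     36     8   Aug
9      2    11   Jul
2     18    15   Jan
4      9    15   May
11    11    15   Mar
3     30    18   Nov
5     30    20   Jul
group by month, sum of days:
month
Aug     8
Jan    15
Jul    32
Mar    22
May    15
Nov    18
Name: days, dtype: int64

110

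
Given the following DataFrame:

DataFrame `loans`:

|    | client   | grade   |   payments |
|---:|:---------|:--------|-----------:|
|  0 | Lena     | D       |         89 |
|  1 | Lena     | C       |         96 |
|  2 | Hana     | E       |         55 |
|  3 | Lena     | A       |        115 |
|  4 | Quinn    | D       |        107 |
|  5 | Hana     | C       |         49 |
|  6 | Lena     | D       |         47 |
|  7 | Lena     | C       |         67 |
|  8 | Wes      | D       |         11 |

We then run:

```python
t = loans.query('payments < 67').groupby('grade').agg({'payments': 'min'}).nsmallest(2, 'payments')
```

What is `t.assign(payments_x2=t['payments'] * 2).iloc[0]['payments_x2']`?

filter rows where payments < 67:
  client grade  payments
2   Hana     E        55
5   Hana     C        49
6   Lena     D        47
8    Wes     D        11
group by grade, min of payments:
       payments
grade          
C            49
D            11
E            55
take 2 rows with smallest payments:
       payments
grade          
D            11
C            49
add column payments_x2 = t['payments'] * 2:
       payments  payments_x2
grade                       
D            11           22
C            49           98
value at position 0, column 'payments_x2' → 22

22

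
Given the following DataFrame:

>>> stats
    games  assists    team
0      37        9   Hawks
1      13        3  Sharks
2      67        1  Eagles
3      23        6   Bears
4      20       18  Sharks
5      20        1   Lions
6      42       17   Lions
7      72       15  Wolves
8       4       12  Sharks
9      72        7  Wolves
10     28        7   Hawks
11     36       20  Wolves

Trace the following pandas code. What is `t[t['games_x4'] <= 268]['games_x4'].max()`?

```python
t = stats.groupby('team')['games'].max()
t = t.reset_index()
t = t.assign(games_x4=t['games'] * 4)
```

268

group by team, max of games:
team
Bears     23
Eagles    67
Hawks     37
Lions     42
Sharks    20
Wolves    72
Name: games, dtype: int64
reset_index():
     team  games
0   Bears     23
1  Eagles     67
2   Hawks     37
3   Lions     42
4  Sharks     20
5  Wolves     72
add column games_x4 = t['games'] * 4:
     team  games  games_x4
0   Bears     23        92
1  Eagles     67       268
2   Hawks     37       148
3   Lions     42       168
4  Sharks     20        80
5  Wolves     72       288
filter rows where games_x4 <= 268:
     team  games  games_x4
0   Bears     23        92
1  Eagles     67       268
2   Hawks     37       148
3   Lions     42       168
4  Sharks     20        80
Then the max of column 'games_x4': 268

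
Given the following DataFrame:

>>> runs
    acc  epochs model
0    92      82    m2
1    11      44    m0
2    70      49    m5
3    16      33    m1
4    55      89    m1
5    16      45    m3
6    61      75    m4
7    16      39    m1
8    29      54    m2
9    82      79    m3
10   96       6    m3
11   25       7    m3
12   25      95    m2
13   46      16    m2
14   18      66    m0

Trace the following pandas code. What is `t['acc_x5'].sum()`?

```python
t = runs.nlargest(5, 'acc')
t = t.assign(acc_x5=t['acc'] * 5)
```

2005

take 5 rows with largest acc:
    acc  epochs model
10   96       6    m3
0    92      82    m2
9    82      79    m3
2    70      49    m5
6    61      75    m4
add column acc_x5 = t['acc'] * 5:
    acc  epochs model  acc_x5
10   96       6    m3     480
0    92      82    m2     460
9    82      79    m3     410
2    70      49    m5     350
6    61      75    m4     305
The sum of column 'acc_x5' is 2005.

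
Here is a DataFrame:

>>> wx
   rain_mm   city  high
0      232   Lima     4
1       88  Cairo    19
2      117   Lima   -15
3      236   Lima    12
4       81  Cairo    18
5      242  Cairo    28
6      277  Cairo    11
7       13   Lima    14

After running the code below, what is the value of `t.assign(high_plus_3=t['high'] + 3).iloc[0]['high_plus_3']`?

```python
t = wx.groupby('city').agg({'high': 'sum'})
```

group by city, sum of high:
       high
city       
Cairo    76
Lima     15
add column high_plus_3 = t['high'] + 3:
       high  high_plus_3
city                    
Cairo    76           79
Lima     15           18
So iloc[0]['high_plus_3'] = 79.

79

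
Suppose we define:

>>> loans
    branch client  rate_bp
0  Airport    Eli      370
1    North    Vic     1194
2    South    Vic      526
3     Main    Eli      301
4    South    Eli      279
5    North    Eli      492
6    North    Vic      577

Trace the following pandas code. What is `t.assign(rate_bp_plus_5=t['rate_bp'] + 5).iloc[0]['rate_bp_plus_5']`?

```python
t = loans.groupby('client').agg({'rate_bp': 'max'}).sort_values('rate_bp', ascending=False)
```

1199

group by client, max of rate_bp:
        rate_bp
client         
Eli         492
Vic        1194
sort by rate_bp descending:
        rate_bp
client         
Vic        1194
Eli         492
add column rate_bp_plus_5 = t['rate_bp'] + 5:
        rate_bp  rate_bp_plus_5
client                         
Vic        1194            1199
Eli         492             497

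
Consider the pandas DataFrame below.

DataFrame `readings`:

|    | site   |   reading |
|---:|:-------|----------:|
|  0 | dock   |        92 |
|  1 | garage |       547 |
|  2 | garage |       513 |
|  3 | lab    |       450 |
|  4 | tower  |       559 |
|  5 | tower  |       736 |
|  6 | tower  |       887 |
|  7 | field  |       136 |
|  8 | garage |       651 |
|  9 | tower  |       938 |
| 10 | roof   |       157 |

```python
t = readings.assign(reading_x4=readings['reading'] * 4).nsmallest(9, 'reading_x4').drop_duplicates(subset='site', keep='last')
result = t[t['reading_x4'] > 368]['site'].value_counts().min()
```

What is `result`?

1

add column reading_x4 = readings['reading'] * 4:
      site  reading  reading_x4
0     dock       92         368
1   garage      547        2188
2   garage      513        2052
3      lab      450        1800
4    tower      559        2236
5    tower      736        2944
6    tower      887        3548
7    field      136         544
8   garage      651        2604
9    tower      938        3752
10    roof      157         628
take 9 rows with smallest reading_x4:
      site  reading  reading_x4
0     dock       92         368
7    field      136         544
10    roof      157         628
3      lab      450        1800
2   garage      513        2052
1   garage      547        2188
4    tower      559        2236
8   garage      651        2604
5    tower      736        2944
drop duplicate site (keep=last):
      site  reading  reading_x4
0     dock       92         368
7    field      136         544
10    roof      157         628
3      lab      450        1800
8   garage      651        2604
5    tower      736        2944
filter rows where reading_x4 > 368:
      site  reading  reading_x4
7    field      136         544
10    roof      157         628
3      lab      450        1800
8   garage      651        2604
5    tower      736        2944
value_counts of site:
site
field     1
roof      1
lab       1
garage    1
tower     1
Name: count, dtype: int64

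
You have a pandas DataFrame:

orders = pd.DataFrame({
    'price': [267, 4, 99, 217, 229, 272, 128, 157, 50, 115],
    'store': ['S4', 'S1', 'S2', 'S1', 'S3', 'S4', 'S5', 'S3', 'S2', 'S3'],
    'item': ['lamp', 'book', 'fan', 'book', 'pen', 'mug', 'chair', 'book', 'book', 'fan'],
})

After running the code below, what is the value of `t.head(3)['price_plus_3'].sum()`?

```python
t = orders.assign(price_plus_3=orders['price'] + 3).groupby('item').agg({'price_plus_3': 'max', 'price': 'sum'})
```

469

add column price_plus_3 = orders['price'] + 3:
   price store   item  price_plus_3
0    267    S4   lamp           270
1      4    S1   book             7
2     99    S2    fan           102
3    217    S1   book           220
4    229    S3    pen           232
5    272    S4    mug           275
6    128    S5  chair           131
7    157    S3   book           160
8     50    S2   book            53
9    115    S3    fan           118
group by item: max(price_plus_3), sum(price):
       price_plus_3  price
item                      
book            220    428
chair           131    128
fan             118    214
lamp            270    267
mug             275    272
pen             232    229
take first 3 rows:
       price_plus_3  price
item                      
book            220    428
chair           131    128
fan             118    214
Reading off the sum of column 'price_plus_3', we get 469.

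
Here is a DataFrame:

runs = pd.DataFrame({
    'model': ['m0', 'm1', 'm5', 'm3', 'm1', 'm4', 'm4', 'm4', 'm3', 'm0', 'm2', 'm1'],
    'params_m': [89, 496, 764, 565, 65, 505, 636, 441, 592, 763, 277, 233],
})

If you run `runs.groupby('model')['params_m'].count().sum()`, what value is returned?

12

group by model, count of params_m:
model
m0    2
m1    3
m2    1
m3    2
m4    3
m5    1
Name: params_m, dtype: int64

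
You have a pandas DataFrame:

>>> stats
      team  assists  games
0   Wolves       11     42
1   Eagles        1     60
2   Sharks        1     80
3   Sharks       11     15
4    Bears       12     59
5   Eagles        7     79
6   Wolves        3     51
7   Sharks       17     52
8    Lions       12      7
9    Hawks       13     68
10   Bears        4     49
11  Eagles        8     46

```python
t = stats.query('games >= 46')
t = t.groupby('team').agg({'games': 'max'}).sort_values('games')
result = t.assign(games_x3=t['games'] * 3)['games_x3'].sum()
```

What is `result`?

1011

filter rows where games >= 46:
      team  assists  games
1   Eagles        1     60
2   Sharks        1     80
4    Bears       12     59
5   Eagles        7     79
6   Wolves        3     51
7   Sharks       17     52
9    Hawks       13     68
10   Bears        4     49
11  Eagles        8     46
group by team, max of games:
        games
team         
Bears      59
Eagles     79
Hawks      68
Sharks     80
Wolves     51
sort by games:
        games
team         
Wolves     51
Bears      59
Hawks      68
Eagles     79
Sharks     80
add column games_x3 = t['games'] * 3:
        games  games_x3
team                   
Wolves     51       153
Bears      59       177
Hawks      68       204
Eagles     79       237
Sharks     80       240
Then the sum of column 'games_x3': 1011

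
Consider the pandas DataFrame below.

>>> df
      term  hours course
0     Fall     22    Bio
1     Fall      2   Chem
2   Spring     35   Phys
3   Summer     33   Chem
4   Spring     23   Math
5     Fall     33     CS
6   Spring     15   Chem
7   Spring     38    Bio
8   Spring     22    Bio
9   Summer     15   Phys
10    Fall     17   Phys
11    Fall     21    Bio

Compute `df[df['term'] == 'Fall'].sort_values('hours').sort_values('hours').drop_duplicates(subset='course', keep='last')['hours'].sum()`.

filter rows where term == 'Fall':
    term  hours course
0   Fall     22    Bio
1   Fall      2   Chem
5   Fall     33     CS
10  Fall     17   Phys
11  Fall     21    Bio
sort by hours:
    term  hours course
1   Fall      2   Chem
10  Fall     17   Phys
11  Fall     21    Bio
0   Fall     22    Bio
5   Fall     33     CS
sort by hours:
    term  hours course
1   Fall      2   Chem
10  Fall     17   Phys
11  Fall     21    Bio
0   Fall     22    Bio
5   Fall     33     CS
drop duplicate course (keep=last):
    term  hours course
1   Fall      2   Chem
10  Fall     17   Phys
0   Fall     22    Bio
5   Fall     33     CS
Reading off the sum of column 'hours', we get 74.

74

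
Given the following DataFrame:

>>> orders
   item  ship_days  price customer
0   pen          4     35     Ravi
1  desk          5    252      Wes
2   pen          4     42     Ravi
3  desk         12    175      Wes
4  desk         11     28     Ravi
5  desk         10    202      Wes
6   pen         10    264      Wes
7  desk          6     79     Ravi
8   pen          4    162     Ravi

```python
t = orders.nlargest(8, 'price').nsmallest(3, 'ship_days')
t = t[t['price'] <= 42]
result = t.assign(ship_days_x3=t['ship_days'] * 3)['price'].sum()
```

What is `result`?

take 8 rows with largest price:
   item  ship_days  price customer
6   pen         10    264      Wes
1  desk          5    252      Wes
5  desk         10    202      Wes
3  desk         12    175      Wes
8   pen          4    162     Ravi
7  desk          6     79     Ravi
2   pen          4     42     Ravi
0   pen          4     35     Ravi
take 3 rows with smallest ship_days:
  item  ship_days  price customer
8  pen          4    162     Ravi
2  pen          4     42     Ravi
0  pen          4     35     Ravi
filter rows where price <= 42:
  item  ship_days  price customer
2  pen          4     42     Ravi
0  pen          4     35     Ravi
add column ship_days_x3 = t['ship_days'] * 3:
  item  ship_days  price customer  ship_days_x3
2  pen          4     42     Ravi            12
0  pen          4     35     Ravi            12

77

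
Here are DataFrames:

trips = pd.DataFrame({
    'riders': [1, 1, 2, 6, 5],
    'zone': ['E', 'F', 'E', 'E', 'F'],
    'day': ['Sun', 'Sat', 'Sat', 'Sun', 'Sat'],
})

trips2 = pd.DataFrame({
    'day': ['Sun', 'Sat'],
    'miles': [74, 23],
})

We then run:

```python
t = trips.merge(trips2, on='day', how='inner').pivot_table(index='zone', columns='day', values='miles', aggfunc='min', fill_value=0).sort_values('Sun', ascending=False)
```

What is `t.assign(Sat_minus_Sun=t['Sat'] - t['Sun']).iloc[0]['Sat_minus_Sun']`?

merge on 'day' (how='inner') → 5 rows:
   riders zone  day  miles
0       1    E  Sun     74
1       1    F  Sat     23
2       2    E  Sat     23
3       6    E  Sun     74
4       5    F  Sat     23
pivot: rows=zone, cols=day, min(miles):
day   Sat  Sun
zone          
E      23   74
F      23    0
sort by Sun descending:
day   Sat  Sun
zone          
E      23   74
F      23    0
add column Sat_minus_Sun = t['Sat'] - t['Sun']:
day   Sat  Sun  Sat_minus_Sun
zone                         
E      23   74            -51
F      23    0             23

-51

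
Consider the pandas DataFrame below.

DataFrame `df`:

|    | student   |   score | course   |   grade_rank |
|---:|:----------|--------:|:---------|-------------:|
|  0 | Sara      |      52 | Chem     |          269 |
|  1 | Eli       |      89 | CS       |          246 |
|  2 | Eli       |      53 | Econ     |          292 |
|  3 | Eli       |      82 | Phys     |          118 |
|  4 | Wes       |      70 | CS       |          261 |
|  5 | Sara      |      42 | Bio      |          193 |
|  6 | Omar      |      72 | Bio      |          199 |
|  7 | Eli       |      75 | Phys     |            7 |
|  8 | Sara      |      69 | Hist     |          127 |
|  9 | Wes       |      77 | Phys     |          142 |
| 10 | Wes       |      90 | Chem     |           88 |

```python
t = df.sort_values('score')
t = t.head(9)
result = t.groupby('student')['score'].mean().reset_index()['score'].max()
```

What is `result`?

sort by score:
   student  score course  grade_rank
5     Sara     42    Bio         193
0     Sara     52   Chem         269
2      Eli     53   Econ         292
8     Sara     69   Hist         127
4      Wes     70     CS         261
6     Omar     72    Bio         199
7      Eli     75   Phys           7
9      Wes     77   Phys         142
3      Eli     82   Phys         118
1      Eli     89     CS         246
10     Wes     90   Chem          88
take first 9 rows:
  student  score course  grade_rank
5    Sara     42    Bio         193
0    Sara     52   Chem         269
2     Eli     53   Econ         292
8    Sara     69   Hist         127
4     Wes     70     CS         261
6    Omar     72    Bio         199
7     Eli     75   Phys           7
9     Wes     77   Phys         142
3     Eli     82   Phys         118
group by student, mean of score:
student
Eli     70.000000
Omar    72.000000
Sara    54.333333
Wes     73.500000
Name: score, dtype: float64
reset_index():
  student      score
0     Eli  70.000000
1    Omar  72.000000
2    Sara  54.333333
3     Wes  73.500000

73.5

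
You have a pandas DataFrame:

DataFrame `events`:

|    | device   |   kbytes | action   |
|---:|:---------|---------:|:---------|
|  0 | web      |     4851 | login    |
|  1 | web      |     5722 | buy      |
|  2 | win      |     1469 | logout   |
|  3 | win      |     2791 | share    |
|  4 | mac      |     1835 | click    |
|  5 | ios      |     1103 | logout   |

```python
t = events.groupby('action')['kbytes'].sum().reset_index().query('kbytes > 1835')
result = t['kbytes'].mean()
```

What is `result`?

3984.0

group by action, sum of kbytes:
action
buy       5722
click     1835
login     4851
logout    2572
share     2791
Name: kbytes, dtype: int64
reset_index():
   action  kbytes
0     buy    5722
1   click    1835
2   login    4851
3  logout    2572
4   share    2791
filter rows where kbytes > 1835:
   action  kbytes
0     buy    5722
2   login    4851
3  logout    2572
4   share    2791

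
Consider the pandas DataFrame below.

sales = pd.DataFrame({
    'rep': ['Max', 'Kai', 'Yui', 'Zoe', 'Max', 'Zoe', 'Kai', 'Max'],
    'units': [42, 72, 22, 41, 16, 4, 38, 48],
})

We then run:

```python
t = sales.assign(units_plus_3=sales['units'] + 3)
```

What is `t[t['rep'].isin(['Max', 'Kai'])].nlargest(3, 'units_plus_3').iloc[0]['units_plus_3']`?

add column units_plus_3 = sales['units'] + 3:
   rep  units  units_plus_3
0  Max     42            45
1  Kai     72            75
2  Yui     22            25
3  Zoe     41            44
4  Max     16            19
5  Zoe      4             7
6  Kai     38            41
7  Max     48            51
filter rows where rep in ['Max', 'Kai']:
   rep  units  units_plus_3
0  Max     42            45
1  Kai     72            75
4  Max     16            19
6  Kai     38            41
7  Max     48            51
take 3 rows with largest units_plus_3:
   rep  units  units_plus_3
1  Kai     72            75
7  Max     48            51
0  Max     42            45
The value at position 0, column 'units_plus_3' is 75.

75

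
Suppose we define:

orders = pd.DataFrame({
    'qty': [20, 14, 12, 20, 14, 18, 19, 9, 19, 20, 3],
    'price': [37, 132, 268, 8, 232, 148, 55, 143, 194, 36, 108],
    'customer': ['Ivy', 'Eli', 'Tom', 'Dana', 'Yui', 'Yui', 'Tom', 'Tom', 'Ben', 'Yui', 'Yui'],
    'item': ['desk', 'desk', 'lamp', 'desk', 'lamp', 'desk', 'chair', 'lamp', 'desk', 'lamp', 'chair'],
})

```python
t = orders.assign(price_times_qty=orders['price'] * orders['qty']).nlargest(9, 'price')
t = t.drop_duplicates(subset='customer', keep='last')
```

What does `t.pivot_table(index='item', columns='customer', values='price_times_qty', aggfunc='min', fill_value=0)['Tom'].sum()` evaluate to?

add column price_times_qty = orders['price'] * orders['qty']:
    qty  price customer   item  price_times_qty
0    20     37      Ivy   desk              740
1    14    132      Eli   desk             1848
2    12    268      Tom   lamp             3216
3    20      8     Dana   desk              160
4    14    232      Yui   lamp             3248
5    18    148      Yui   desk             2664
6    19     55      Tom  chair             1045
7     9    143      Tom   lamp             1287
8    19    194      Ben   desk             3686
9    20     36      Yui   lamp              720
10    3    108      Yui  chair              324
take 9 rows with largest price:
    qty  price customer   item  price_times_qty
2    12    268      Tom   lamp             3216
4    14    232      Yui   lamp             3248
8    19    194      Ben   desk             3686
5    18    148      Yui   desk             2664
7     9    143      Tom   lamp             1287
1    14    132      Eli   desk             1848
10    3    108      Yui  chair              324
6    19     55      Tom  chair             1045
0    20     37      Ivy   desk              740
drop duplicate customer (keep=last):
    qty  price customer   item  price_times_qty
8    19    194      Ben   desk             3686
1    14    132      Eli   desk             1848
10    3    108      Yui  chair              324
6    19     55      Tom  chair             1045
0    20     37      Ivy   desk              740
pivot: rows=item, cols=customer, min(price_times_qty):
customer   Ben   Eli  Ivy   Tom  Yui
item                                
chair        0     0    0  1045  324
desk      3686  1848  740     0    0
Reading off the sum of column 'Tom', we get 1045.

1045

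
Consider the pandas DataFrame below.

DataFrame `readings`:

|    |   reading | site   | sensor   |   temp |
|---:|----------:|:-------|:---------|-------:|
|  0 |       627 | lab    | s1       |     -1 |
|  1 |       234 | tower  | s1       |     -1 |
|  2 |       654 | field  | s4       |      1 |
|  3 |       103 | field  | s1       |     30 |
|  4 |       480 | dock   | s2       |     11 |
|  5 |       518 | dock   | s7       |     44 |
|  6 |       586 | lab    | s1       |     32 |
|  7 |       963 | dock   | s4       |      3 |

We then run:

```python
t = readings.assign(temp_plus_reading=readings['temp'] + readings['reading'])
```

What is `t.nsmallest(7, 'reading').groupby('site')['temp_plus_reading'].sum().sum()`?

add column temp_plus_reading = readings['temp'] + readings['reading']:
   reading   site sensor  temp  temp_plus_reading
0      627    lab     s1    -1                626
1      234  tower     s1    -1                233
2      654  field     s4     1                655
3      103  field     s1    30                133
4      480   dock     s2    11                491
5      518   dock     s7    44                562
6      586    lab     s1    32                618
7      963   dock     s4     3                966
take 7 rows with smallest reading:
   reading   site sensor  temp  temp_plus_reading
3      103  field     s1    30                133
1      234  tower     s1    -1                233
4      480   dock     s2    11                491
5      518   dock     s7    44                562
6      586    lab     s1    32                618
0      627    lab     s1    -1                626
2      654  field     s4     1                655
group by site, sum of temp_plus_reading:
site
dock     1053
field     788
lab      1244
tower     233
Name: temp_plus_reading, dtype: int64
Finally, sum of the resulting series = 3318.

3318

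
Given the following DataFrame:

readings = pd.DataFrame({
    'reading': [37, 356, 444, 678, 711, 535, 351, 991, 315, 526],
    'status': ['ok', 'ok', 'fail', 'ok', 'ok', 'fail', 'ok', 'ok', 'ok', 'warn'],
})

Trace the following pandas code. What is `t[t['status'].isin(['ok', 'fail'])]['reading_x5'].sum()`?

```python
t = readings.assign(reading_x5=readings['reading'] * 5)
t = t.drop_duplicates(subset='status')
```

2405

add column reading_x5 = readings['reading'] * 5:
   reading status  reading_x5
0       37     ok         185
1      356     ok        1780
2      444   fail        2220
3      678     ok        3390
4      711     ok        3555
5      535   fail        2675
6      351     ok        1755
7      991     ok        4955
8      315     ok        1575
9      526   warn        2630
drop duplicate status (keep=first):
   reading status  reading_x5
0       37     ok         185
2      444   fail        2220
9      526   warn        2630
filter rows where status in ['ok', 'fail']:
   reading status  reading_x5
0       37     ok         185
2      444   fail        2220
Finally, sum of column 'reading_x5' = 2405.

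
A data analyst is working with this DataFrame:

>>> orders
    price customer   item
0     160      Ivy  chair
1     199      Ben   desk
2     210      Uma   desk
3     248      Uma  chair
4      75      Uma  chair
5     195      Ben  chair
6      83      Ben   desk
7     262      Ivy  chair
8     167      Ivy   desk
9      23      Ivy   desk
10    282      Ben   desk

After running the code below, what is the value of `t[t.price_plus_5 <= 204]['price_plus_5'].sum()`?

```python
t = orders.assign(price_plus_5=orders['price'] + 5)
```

937

add column price_plus_5 = orders['price'] + 5:
    price customer   item  price_plus_5
0     160      Ivy  chair           165
1     199      Ben   desk           204
2     210      Uma   desk           215
3     248      Uma  chair           253
4      75      Uma  chair            80
5     195      Ben  chair           200
6      83      Ben   desk            88
7     262      Ivy  chair           267
8     167      Ivy   desk           172
9      23      Ivy   desk            28
10    282      Ben   desk           287
filter rows where price_plus_5 <= 204:
   price customer   item  price_plus_5
0    160      Ivy  chair           165
1    199      Ben   desk           204
4     75      Uma  chair            80
5    195      Ben  chair           200
6     83      Ben   desk            88
8    167      Ivy   desk           172
9     23      Ivy   desk            28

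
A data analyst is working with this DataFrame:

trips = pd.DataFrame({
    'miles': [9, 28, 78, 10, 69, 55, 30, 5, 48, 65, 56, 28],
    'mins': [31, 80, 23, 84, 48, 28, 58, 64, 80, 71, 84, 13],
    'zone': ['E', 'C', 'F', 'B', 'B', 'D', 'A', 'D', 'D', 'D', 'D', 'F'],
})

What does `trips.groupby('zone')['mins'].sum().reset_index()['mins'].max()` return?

group by zone, sum of mins:
zone
A     58
B    132
C     80
D    327
E     31
F     36
Name: mins, dtype: int64
reset_index():
  zone  mins
0    A    58
1    B   132
2    C    80
3    D   327
4    E    31
5    F    36

327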